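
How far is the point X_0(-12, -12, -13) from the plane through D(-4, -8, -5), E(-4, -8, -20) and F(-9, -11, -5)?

4/√34

DE = (0, 0, -15) and DF = (-5, -3, 0), so a normal is n = DE × DF = (-45, 75, 0).
Then n·(-12, -12, -13) - (-420) = 60.
|n| = √(2025 + 5625 + 0) = 15√34, so the distance is |60|/(15√34) = 2√34/17.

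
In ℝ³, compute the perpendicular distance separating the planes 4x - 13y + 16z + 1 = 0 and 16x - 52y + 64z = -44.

Divide the second equation by 4 to match normals: 4x - 13y + 16z = -11.
With common normal n = (4, -13, 16) (|n| = 21), the distance is |(-1) − (-11)|/|n| = 10/21.

10/21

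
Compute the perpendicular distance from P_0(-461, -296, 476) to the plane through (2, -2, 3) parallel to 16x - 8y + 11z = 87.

7

Parallel planes share the normal n = (16, -8, 11); since (2, -2, 3) lies on the plane, its equation is 16x - 8y + 11z = 81.
Then n·(-461, -296, 476) - 81 = 147.
|n| = √(256 + 64 + 121) = 21, so the distance is |147|/21 = 7.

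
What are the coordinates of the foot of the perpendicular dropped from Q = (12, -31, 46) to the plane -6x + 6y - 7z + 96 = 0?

n = (-6, 6, -7), |n|² = 121, and n·Q − (-96) = -484.
t = -484/121 = -4, so the foot is Q − t·n = (12, -31, 46) − (-4)·(-6, 6, -7) = (-12, -7, 18).

(-12, -7, 18)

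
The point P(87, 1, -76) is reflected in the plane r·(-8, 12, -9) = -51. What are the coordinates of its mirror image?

With n = (-8, 12, -9), the signed offset is (n·P − (-51))/|n|² = 51/289 = 3/17.
P' = P − 2t·n = (87, 1, -76) − (6/17)·(-8, 12, -9) = (1527/17, -55/17, -1238/17).

(1527/17, -55/17, -1238/17)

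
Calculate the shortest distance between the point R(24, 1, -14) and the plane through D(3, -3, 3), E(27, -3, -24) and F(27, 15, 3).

5/17

DE = (24, 0, -27) and DF = (24, 18, 0), so a normal is n = DE × DF = (486, -648, 432).
n = (486, -648, 432); n·P − 4698 = 270; |n| = 918; distance = 270/918 = 5/17.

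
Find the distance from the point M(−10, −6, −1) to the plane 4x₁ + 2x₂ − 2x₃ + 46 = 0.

2/√6

d = |4·(-10) + 2·(-6) + (-2)·(-1) − (-46)| / √(16 + 4 + 4) = |-4| / (2√6) = 2/√6.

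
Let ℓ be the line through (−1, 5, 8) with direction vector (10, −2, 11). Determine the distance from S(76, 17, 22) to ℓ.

√2669

Direction vector d = (10, −2, 11).
AP = (77, 12, 14), and AP × d = (160, −707, −274).
|AP × d|² = 600525 and |d|² = 225, so the distance is √(600525/225) = √2669.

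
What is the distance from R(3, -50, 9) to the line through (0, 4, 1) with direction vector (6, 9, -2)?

Direction vector d = (6, 9, -2).
AP = (3, -54, 8), and AP × d = (36, 54, 351).
|AP × d|² = 127413 and |d|² = 121, so the distance is √(127413/121) = √1053 = 9√13.

9√13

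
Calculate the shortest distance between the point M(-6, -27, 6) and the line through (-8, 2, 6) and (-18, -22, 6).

A direction vector is d = (-10, -24, 0).
AP = (2, -29, 0); AP·d = 676, |AP|² = 845, |d|² = 676.
distance² = |AP|² − (AP·d)²/|d|² = 845 − 456976/676 = 169, so the distance is 13.

13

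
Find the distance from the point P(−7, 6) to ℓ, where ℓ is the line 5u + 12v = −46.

The normal to the line is n = (5, 12) with |n| = 13.
|n·P − (-46)| = |37 − (-46)| = 83, so the distance is 83/13.

83/13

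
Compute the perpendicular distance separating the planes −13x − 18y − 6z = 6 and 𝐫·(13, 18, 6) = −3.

3/23

Divide the second equation by -1 to match normals: −13x − 18y − 6z = 3.
Both planes have normal n = (−13, −18, −6), |n| = 23. Any point on the first plane is at distance |3 − 6|/|n| = 3/23 from the second.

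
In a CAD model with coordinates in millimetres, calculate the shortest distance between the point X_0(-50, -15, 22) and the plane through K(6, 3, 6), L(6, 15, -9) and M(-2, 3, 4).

KL = (0, 12, -15) and KM = (-8, 0, -2), so a normal is n = KL × KM = (-24, 120, 96).
d = |(-24)·(-50) + 120·(-15) + 96·22 − 792| / √(576 + 14400 + 9216) = |720| / (24√42) = 30/√42.

5√42/7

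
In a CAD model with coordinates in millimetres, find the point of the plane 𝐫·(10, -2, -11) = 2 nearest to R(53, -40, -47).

(3, -30, 8)

The perpendicular from R has direction n = (10, -2, -11): r = (53, -40, -47) + t(10, -2, -11).
Substitute into the plane: n·(R + tn) = 2 gives 1127 + 225t = 2, so t = -5.
Foot = (53, -40, -47) + (-5)·(10, -2, -11) = (3, -30, 8).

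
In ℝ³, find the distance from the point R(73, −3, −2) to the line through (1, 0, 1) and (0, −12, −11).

A direction vector is d = (−1, −12, −12).
AP = (72, −3, −3), and AP × d = (0, 867, −867).
|AP × d|² = 1503378 and |d|² = 289, so the distance is √(1503378/289) = √5202 = 51√2.

51√2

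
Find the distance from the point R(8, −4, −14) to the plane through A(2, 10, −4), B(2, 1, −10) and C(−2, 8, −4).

4/√14

AB = (0, −9, −6) and AC = (−4, −2, 0), so a normal is n = AB × AC = (−12, 24, −36).
n = (−12, 24, −36); n·P − 360 = -48; |n| = 12√14; distance = 48/(12√14) = 2√14/7.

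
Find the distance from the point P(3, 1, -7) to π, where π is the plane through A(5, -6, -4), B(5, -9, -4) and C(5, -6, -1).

2

AB = (0, -3, 0) and AC = (0, 0, 3), so a normal is n = AB × AC = (-9, 0, 0).
d = |(-9)·3 − (-45)| / √(81 + 0 + 0) = |18| / 9 = 2.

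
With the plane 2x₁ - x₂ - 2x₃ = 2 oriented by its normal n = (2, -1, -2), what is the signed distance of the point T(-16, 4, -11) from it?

-16/3

n·T − 2 = -16.
|n| = 3, so the signed distance is -16/3.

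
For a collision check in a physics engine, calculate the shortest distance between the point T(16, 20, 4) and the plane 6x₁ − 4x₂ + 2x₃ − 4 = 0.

Normal vector n = (6, −4, 2), and n·(16, 20, 4) − 4 = 20.
|n| = √(36 + 16 + 4) = 2√14, so the distance is |20|/(2√14) = 5√14/7.

10/√14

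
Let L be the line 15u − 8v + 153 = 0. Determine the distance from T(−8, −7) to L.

d = |15·(-8) + (-8)·(-7) − (-153)| / √(225 + 64) = |89|/17 = 89/17.

89/17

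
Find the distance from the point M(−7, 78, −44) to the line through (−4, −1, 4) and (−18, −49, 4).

√2929

A direction vector is d = (−14, −48, 0).
AP = (−3, 79, −48); AP·d = -3750, |AP|² = 8554, |d|² = 2500.
distance² = |AP|² − (AP·d)²/|d|² = 8554 − 14062500/2500 = 2929, so the distance is √2929.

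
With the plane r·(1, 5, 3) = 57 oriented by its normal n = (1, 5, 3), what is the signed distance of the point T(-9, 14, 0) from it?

4√35/35

n·T − 57 = 4.
|n| = √35, so the signed distance is 4√35/35.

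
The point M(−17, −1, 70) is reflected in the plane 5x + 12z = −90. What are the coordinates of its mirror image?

With n = (5, 0, 12), the signed offset is (n·M − (-90))/|n|² = 845/169 = 5.
M' = M − 2t·n = (−17, −1, 70) − 10·(5, 0, 12) = (−67, −1, −50).

(-67, -1, -50)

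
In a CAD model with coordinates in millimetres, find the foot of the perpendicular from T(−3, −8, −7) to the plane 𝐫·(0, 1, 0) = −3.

(-3, -3, -7)

The perpendicular from T has direction n = (0, 1, 0): r = (−3, −8, −7) + μ(0, 1, 0).
Substitute into the plane: n·(T + μn) = -3 gives -8 + 1μ = -3, so μ = 5.
Foot = (−3, −8, −7) + 5·(0, 1, 0) = (−3, −3, −7).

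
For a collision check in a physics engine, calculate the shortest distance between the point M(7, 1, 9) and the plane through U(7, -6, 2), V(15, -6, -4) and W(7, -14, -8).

UV = (8, 0, -6) and UW = (0, -8, -10), so a normal is n = UV × UW = (-48, 80, -64).
Then n·(7, 1, 9) - (-944) = 112.
|n| = √(2304 + 6400 + 4096) = 80√2, so the distance is |112|/(80√2) = 7√2/10.

7/(5√2)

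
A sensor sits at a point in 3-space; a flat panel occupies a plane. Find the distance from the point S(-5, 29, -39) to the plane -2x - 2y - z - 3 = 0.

Normal vector n = (-2, -2, -1), and n·(-5, 29, -39) - 3 = -12.
|n| = √(4 + 4 + 1) = 3, so the distance is |-12|/3 = 4.

4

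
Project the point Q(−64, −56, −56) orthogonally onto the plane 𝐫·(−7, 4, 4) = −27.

The perpendicular from Q has direction n = (−7, 4, 4): r = (−64, −56, −56) + t(−7, 4, 4).
Substitute into the plane: n·(Q + tn) = -27 gives 0 + 81t = -27, so t = -1/3.
Foot = (−64, −56, −56) + (-1/3)·(−7, 4, 4) = (−185/3, −172/3, −172/3).

(-185/3, -172/3, -172/3)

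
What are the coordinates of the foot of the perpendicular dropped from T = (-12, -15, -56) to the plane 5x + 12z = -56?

(8, -15, -8)

The perpendicular from T has direction n = (5, 0, 12): r = (-12, -15, -56) + λ(5, 0, 12).
Substitute into the plane: n·(T + λn) = -56 gives -732 + 169λ = -56, so λ = 4.
Foot = (-12, -15, -56) + 4·(5, 0, 12) = (8, -15, -8).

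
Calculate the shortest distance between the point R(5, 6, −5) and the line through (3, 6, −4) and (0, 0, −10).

A direction vector is d = (−3, −6, −6).
AP = (2, 0, −1), and AP × d = (−6, 15, −12).
|AP × d|² = 405 and |d|² = 81, so the distance is √(405/81) = √5.

√5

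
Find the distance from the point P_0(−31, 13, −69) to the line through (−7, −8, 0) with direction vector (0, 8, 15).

3√353

Direction vector d = (0, 8, 15).
AP = (−24, 21, −69), and AP × d = (867, 360, −192).
|AP × d|² = 918153 and |d|² = 289, so the distance is √(918153/289) = √3177 = 3√353.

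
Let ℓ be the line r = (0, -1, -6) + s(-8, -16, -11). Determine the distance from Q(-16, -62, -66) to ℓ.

√521

Direction vector d = (-8, -16, -11).
AP = (-16, -61, -60); AP·d = 1764, |AP|² = 7577, |d|² = 441.
distance² = |AP|² − (AP·d)²/|d|² = 7577 − 3111696/441 = 521, so the distance is √521.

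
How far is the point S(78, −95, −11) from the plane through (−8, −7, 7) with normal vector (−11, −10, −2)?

2

The plane has equation n·(r − (−8, −7, 7)) = 0, i.e. n·r = 144.
n = (−11, −10, −2); n·P − 144 = -30; |n| = 15; distance = 30/15 = 2.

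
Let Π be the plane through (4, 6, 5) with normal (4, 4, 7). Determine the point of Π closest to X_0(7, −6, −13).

(15, 2, 1)

The perpendicular from X_0 has direction n = (4, 4, 7): r = (7, −6, −13) + μ(4, 4, 7).
Substitute into the plane: n·(X_0 + μn) = 75 gives -87 + 81μ = 75, so μ = 2.
Foot = (7, −6, −13) + 2·(4, 4, 7) = (15, 2, 1).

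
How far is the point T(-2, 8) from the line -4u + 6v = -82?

69/√13

The normal to the line is n = (-4, 6) with |n| = 2√13.
|n·T − (-82)| = |56 − (-82)| = 138, so the distance is 138/(2√13) = 69/√13.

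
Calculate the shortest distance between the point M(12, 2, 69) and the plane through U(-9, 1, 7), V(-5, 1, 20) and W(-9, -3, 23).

3/7

UV = (4, 0, 13) and UW = (0, -4, 16), so a normal is n = UV × UW = (52, -64, -16).
d = |52·12 + (-64)·2 + (-16)·69 − (-644)| / √(2704 + 4096 + 256) = |36| / 84 = 3/7.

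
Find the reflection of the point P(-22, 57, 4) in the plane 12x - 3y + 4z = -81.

(26, 45, 20)

With n = (12, -3, 4), the signed offset is (n·P − (-81))/|n|² = -338/169 = -2.
P' = P − 2t·n = (-22, 57, 4) − (-4)·(12, -3, 4) = (26, 45, 20).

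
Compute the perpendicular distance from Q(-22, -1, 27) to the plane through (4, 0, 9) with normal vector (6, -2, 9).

8/11

The plane has equation n·(r − (4, 0, 9)) = 0, i.e. n·r = 105.
d = |6·(-22) + (-2)·(-1) + 9·27 − 105| / √(36 + 4 + 81) = |8| / 11 = 8/11.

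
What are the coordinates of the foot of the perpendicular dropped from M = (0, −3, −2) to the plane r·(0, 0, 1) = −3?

(0, -3, -3)

n = (0, 0, 1), |n|² = 1, and n·M − (-3) = 1.
t = 1/1 = 1, so the foot is M − t·n = (0, −3, −2) − 1·(0, 0, 1) = (0, −3, −3).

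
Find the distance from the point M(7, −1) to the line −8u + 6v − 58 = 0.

d = |(-8)·7 + 6·(-1) − 58| / √(64 + 36) = |-120|/10 = 12.

12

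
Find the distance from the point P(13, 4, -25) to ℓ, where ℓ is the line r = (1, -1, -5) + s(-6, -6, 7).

√85

Direction vector d = (-6, -6, 7).
AP = (12, 5, -20), and AP × d = (-85, 36, -42).
|AP × d|² = 10285 and |d|² = 121, so the distance is √(10285/121) = √85.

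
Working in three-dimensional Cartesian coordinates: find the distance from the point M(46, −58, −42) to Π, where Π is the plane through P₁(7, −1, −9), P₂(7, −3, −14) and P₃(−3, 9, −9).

P₁P₂ = (0, −2, −5) and P₁P₃ = (−10, 10, 0), so a normal is n = P₁P₂ × P₁P₃ = (50, 50, −20).
Then n·(46, −58, −42) − 480 = −240.
|n| = √(2500 + 2500 + 400) = 30√6, so the distance is |-240|/(30√6) = 8/√6.

4√6/3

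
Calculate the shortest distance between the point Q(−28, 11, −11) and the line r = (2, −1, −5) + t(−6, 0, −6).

12√3

Direction vector d = (−6, 0, −6).
AP = (−30, 12, −6), and AP × d = (−72, −144, 72).
|AP × d|² = 31104 and |d|² = 72, so the distance is √(31104/72) = √432 = 12√3.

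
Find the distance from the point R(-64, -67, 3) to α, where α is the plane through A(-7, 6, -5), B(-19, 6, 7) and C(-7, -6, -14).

23√41/41

AB = (-12, 0, 12) and AC = (0, -12, -9), so a normal is n = AB × AC = (144, -108, 144).
Then n·(-64, -67, 3) - (-2376) = 828.
|n| = √(20736 + 11664 + 20736) = 36√41, so the distance is |828|/(36√41) = 23/√41.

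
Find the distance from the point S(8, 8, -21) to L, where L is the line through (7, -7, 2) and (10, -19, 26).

A direction vector is d = (3, -12, 24).
AP = (1, 15, -23), and AP × d = (84, -93, -57).
|AP × d|² = 18954 and |d|² = 729, so the distance is √(18954/729) = √26.

√26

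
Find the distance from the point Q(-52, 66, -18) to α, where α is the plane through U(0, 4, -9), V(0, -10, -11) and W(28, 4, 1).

UV = (0, -14, -2) and UW = (28, 0, 10), so a normal is n = UV × UW = (-140, -56, 392).
n = (-140, -56, 392); n·P − (-3752) = 280; |n| = 420; distance = 280/420 = 2/3.

2/3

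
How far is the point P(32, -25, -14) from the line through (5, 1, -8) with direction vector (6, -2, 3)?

3√73

Direction vector d = (6, -2, 3).
AP = (27, -26, -6), and AP × d = (-90, -117, 102).
|AP × d|² = 32193 and |d|² = 49, so the distance is √(32193/49) = √657 = 3√73.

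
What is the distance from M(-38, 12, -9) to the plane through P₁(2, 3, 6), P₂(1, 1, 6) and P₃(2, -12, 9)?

14/√30

P₁P₂ = (-1, -2, 0) and P₁P₃ = (0, -15, 3), so a normal is n = P₁P₂ × P₁P₃ = (-6, 3, 15).
Then n·(-38, 12, -9) - 87 = 42.
|n| = √(36 + 9 + 225) = 3√30, so the distance is |42|/(3√30) = 7√30/15.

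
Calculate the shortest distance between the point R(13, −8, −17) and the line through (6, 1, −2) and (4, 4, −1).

A direction vector is d = (−2, 3, 1).
AP = (7, −9, −15); AP·d = -56, |AP|² = 355, |d|² = 14.
distance² = |AP|² − (AP·d)²/|d|² = 355 − 3136/14 = 131, so the distance is √131.

√131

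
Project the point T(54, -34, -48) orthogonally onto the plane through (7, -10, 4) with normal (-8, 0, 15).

n = (-8, 0, 15), |n|² = 289, and n·T − 4 = -1156.
t = -1156/289 = -4, so the foot is T − t·n = (54, -34, -48) − (-4)·(-8, 0, 15) = (22, -34, 12).

(22, -34, 12)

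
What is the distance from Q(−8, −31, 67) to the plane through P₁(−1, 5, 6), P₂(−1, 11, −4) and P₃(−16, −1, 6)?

P₁P₂ = (0, 6, −10) and P₁P₃ = (−15, −6, 0), so a normal is n = P₁P₂ × P₁P₃ = (−60, 150, 90).
Then n·(−8, −31, 67) − 1350 = 510.
|n| = √(3600 + 22500 + 8100) = 30√38, so the distance is |510|/(30√38) = 17/√38.

17√38/38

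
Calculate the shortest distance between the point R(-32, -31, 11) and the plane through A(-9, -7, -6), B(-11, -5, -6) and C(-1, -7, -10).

13/√6

AB = (-2, 2, 0) and AC = (8, 0, -4), so a normal is n = AB × AC = (-8, -8, -16).
Then n·(-32, -31, 11) - 224 = 104.
|n| = √(64 + 64 + 256) = 8√6, so the distance is |104|/(8√6) = 13/√6.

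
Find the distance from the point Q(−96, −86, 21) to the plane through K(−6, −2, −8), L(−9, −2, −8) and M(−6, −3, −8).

KL = (−3, 0, 0) and KM = (0, −1, 0), so a normal is n = KL × KM = (0, 0, 3).
Then n·(−96, −86, 21) − (−24) = 87.
|n| = √(0 + 0 + 9) = 3, so the distance is |87|/3 = 29.

29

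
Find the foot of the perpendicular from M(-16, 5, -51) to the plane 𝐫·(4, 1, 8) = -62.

n = (4, 1, 8), |n|² = 81, and n·M − (-62) = -405.
t = -405/81 = -5, so the foot is M − t·n = (-16, 5, -51) − (-5)·(4, 1, 8) = (4, 10, -11).

(4, 10, -11)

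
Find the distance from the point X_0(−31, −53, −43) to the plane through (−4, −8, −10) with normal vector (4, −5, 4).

5√57/19

The plane has equation n·(r − (−4, −8, −10)) = 0, i.e. n·r = -16.
Then n·(−31, −53, −43) − (−16) = −15.
|n| = √(16 + 25 + 16) = √57, so the distance is |-15|/√57 = 15/√57.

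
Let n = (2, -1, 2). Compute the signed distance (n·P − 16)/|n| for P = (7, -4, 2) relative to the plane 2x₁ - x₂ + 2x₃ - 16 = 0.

2

n·P − 16 = 6.
|n| = 3, so the signed distance is 6/3 = 2.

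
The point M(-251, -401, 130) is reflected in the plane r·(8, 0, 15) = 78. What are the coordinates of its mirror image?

(-4139/17, -401, 2450/17)

With n = (8, 0, 15), the signed offset is (n·M − 78)/|n|² = -136/289 = -8/17.
M' = M − 2t·n = (-251, -401, 130) − (-16/17)·(8, 0, 15) = (-4139/17, -401, 2450/17).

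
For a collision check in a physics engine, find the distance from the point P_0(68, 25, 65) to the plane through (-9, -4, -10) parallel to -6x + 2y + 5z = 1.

29√65/65

Parallel planes share the normal n = (-6, 2, 5); since (-9, -4, -10) lies on the plane, its equation is -6x + 2y + 5z = -4.
d = |(-6)·68 + 2·25 + 5·65 − (-4)| / √(36 + 4 + 25) = |-29| / √65 = 29/√65.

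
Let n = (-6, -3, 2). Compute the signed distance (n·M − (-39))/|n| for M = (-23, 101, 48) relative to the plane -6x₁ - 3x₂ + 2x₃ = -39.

n·M − (-39) = -30.
|n| = 7, so the signed distance is -30/7.

-30/7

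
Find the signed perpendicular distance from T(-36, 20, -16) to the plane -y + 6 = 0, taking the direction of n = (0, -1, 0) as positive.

-14

n·T − (-6) = -14.
|n| = 1, so the signed distance is -14/1 = -14.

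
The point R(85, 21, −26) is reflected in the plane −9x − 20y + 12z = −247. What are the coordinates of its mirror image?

(49, -59, 22)

With n = (−9, −20, 12), the signed offset is (n·R − (-247))/|n|² = -1250/625 = -2.
R' = R − 2t·n = (85, 21, −26) − (-4)·(−9, −20, 12) = (49, −59, 22).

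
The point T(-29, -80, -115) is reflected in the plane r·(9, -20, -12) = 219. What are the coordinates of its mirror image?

(-101, 80, -19)

n = (9, -20, -12), |n|² = 625, n·T − 219 = 2500, so t = 2500/625 = 4.
Foot F = T − 4·n = (-65, 0, -67); the reflection is 2F − T = (-101, 80, -19).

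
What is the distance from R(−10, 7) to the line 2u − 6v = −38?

12/√10

d = |2·(-10) + (-6)·7 − (-38)| / √(4 + 36) = |-24|/(2√10) = 6√10/5.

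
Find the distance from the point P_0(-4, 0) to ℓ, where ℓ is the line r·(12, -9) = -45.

d = |12·(-4) + (-9)·0 − (-45)| / √(144 + 81) = |-3|/15 = 1/5.

1/5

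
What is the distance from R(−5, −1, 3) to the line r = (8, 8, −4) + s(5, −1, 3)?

2√66

Direction vector d = (5, −1, 3).
AP = (−13, −9, 7), and AP × d = (−20, 74, 58).
|AP × d|² = 9240 and |d|² = 35, so the distance is √(9240/35) = √264 = 2√66.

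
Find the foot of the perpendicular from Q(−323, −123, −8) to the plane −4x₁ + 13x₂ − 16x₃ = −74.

n = (−4, 13, −16), |n|² = 441, and n·Q − (-74) = -105.
t = -105/441 = -5/21, so the foot is Q − t·n = (−323, −123, −8) − (-5/21)·(−4, 13, −16) = (−6803/21, −2518/21, −248/21).

(-6803/21, -2518/21, -248/21)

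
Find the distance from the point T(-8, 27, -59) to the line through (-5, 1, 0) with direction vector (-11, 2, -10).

Direction vector d = (-11, 2, -10).
AP = (-3, 26, -59), and AP × d = (-142, 619, 280).
|AP × d|² = 481725 and |d|² = 225, so the distance is √(481725/225) = √2141.

√2141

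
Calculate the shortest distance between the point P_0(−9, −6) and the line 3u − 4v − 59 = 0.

62/5

d = |3·(-9) + (-4)·(-6) − 59| / √(9 + 16) = |-62|/5 = 62/5.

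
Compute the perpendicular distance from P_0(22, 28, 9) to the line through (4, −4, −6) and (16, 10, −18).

A direction vector is d = (12, 14, −12).
AP = (18, 32, 15), and AP × d = (−594, 396, −132).
|AP × d|² = 527076 and |d|² = 484, so the distance is √(527076/484) = √1089 = 33.

33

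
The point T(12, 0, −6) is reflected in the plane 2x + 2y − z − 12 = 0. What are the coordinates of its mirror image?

(4, -8, -2)

With n = (2, 2, −1), the signed offset is (n·T − 12)/|n|² = 18/9 = 2.
T' = T − 2t·n = (12, 0, −6) − 4·(2, 2, −1) = (4, −8, −2).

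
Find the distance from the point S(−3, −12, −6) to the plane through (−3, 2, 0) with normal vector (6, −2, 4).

√14/7

The plane has equation n·(r − (−3, 2, 0)) = 0, i.e. n·r = -22.
Then n·(−3, −12, −6) − (−22) = 4.
|n| = √(36 + 4 + 16) = 2√14, so the distance is |4|/(2√14) = √14/7.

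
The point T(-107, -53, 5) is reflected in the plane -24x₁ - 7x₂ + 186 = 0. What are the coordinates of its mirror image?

(133, 17, 5)

With n = (-24, -7, 0), the signed offset is (n·T − (-186))/|n|² = 3125/625 = 5.
T' = T − 2t·n = (-107, -53, 5) − 10·(-24, -7, 0) = (133, 17, 5).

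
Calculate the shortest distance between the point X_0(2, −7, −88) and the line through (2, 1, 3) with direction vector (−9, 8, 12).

61

Direction vector d = (−9, 8, 12).
AP = (0, −8, −91); AP·d = -1156, |AP|² = 8345, |d|² = 289.
distance² = |AP|² − (AP·d)²/|d|² = 8345 − 1336336/289 = 3721, so the distance is 61.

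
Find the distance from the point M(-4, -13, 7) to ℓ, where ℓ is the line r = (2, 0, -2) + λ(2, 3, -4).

Direction vector d = (2, 3, -4).
AP = (-6, -13, 9), and AP × d = (25, -6, 8).
|AP × d|² = 725 and |d|² = 29, so the distance is √(725/29) = √25 = 5.

5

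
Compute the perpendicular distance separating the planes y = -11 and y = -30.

With common normal n = (0, 1, 0) (|n| = 1), the distance is |(-11) − (-30)|/|n| = 19/1 = 19.

19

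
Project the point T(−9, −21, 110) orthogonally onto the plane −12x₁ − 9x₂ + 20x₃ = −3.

(39, 15, 30)

The perpendicular from T has direction n = (−12, −9, 20): r = (−9, −21, 110) + μ(−12, −9, 20).
Substitute into the plane: n·(T + μn) = -3 gives 2497 + 625μ = -3, so μ = -4.
Foot = (−9, −21, 110) + (-4)·(−12, −9, 20) = (39, 15, 30).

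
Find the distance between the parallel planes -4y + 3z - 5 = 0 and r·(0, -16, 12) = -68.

Divide the second equation by 4 to match normals: -4y + 3z = -17.
Both planes have normal n = (0, -4, 3), |n| = 5. Any point on the first plane is at distance |(-17) − 5|/|n| = 22/5 from the second.

22/5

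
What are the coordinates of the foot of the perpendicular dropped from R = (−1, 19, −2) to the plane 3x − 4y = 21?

(11, 3, -2)

The perpendicular from R has direction n = (3, −4, 0): r = (−1, 19, −2) + μ(3, −4, 0).
Substitute into the plane: n·(R + μn) = 21 gives -79 + 25μ = 21, so μ = 4.
Foot = (−1, 19, −2) + 4·(3, −4, 0) = (11, 3, −2).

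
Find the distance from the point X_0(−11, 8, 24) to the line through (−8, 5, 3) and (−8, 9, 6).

3√26

A direction vector is d = (0, 4, 3).
AP = (−3, 3, 21), and AP × d = (−75, 9, −12).
|AP × d|² = 5850 and |d|² = 25, so the distance is √(5850/25) = √234 = 3√26.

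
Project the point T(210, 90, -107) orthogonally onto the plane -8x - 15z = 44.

The perpendicular from T has direction n = (-8, 0, -15): r = (210, 90, -107) + t(-8, 0, -15).
Substitute into the plane: n·(T + tn) = 44 gives -75 + 289t = 44, so t = 7/17.
Foot = (210, 90, -107) + (7/17)·(-8, 0, -15) = (3514/17, 90, -1924/17).

(3514/17, 90, -1924/17)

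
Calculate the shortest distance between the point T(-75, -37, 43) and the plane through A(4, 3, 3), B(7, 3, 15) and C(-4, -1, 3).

4

AB = (3, 0, 12) and AC = (-8, -4, 0), so a normal is n = AB × AC = (48, -96, -12).
n = (48, -96, -12); n·P − (-132) = -432; |n| = 108; distance = 432/108 = 4.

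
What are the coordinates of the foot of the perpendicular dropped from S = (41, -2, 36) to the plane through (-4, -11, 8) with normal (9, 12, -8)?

The perpendicular from S has direction n = (9, 12, -8): r = (41, -2, 36) + λ(9, 12, -8).
Substitute into the plane: n·(S + λn) = -232 gives 57 + 289λ = -232, so λ = -1.
Foot = (41, -2, 36) + (-1)·(9, 12, -8) = (32, -14, 44).

(32, -14, 44)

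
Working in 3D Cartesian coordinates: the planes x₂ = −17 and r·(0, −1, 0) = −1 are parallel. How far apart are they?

18

Divide the second equation by -1 to match normals: x₂ = 1.
With common normal n = (0, 1, 0) (|n| = 1), the distance is |(-17) − 1|/|n| = 18/1 = 18.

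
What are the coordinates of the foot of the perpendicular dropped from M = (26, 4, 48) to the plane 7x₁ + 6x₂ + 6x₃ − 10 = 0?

(-2, -20, 24)

The perpendicular from M has direction n = (7, 6, 6): r = (26, 4, 48) + t(7, 6, 6).
Substitute into the plane: n·(M + tn) = 10 gives 494 + 121t = 10, so t = -4.
Foot = (26, 4, 48) + (-4)·(7, 6, 6) = (−2, −20, 24).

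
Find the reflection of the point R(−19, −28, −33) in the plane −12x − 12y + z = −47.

With n = (−12, −12, 1), the signed offset is (n·R − (-47))/|n|² = 578/289 = 2.
R' = R − 2t·n = (−19, −28, −33) − 4·(−12, −12, 1) = (29, 20, −37).

(29, 20, -37)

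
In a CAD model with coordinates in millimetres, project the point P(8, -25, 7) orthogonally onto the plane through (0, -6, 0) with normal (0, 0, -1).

(8, -25, 0)

n = (0, 0, -1), |n|² = 1, and n·P − 0 = -7.
t = -7/1 = -7, so the foot is P − t·n = (8, -25, 7) − (-7)·(0, 0, -1) = (8, -25, 0).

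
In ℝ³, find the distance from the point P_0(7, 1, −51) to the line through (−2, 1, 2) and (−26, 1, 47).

A direction vector is d = (−24, 0, 45).
AP = (9, 0, −53), and AP × d = (0, 867, 0).
|AP × d|² = 751689 and |d|² = 2601, so the distance is √(751689/2601) = √289 = 17.

17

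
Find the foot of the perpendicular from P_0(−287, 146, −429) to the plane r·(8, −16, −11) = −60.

The perpendicular from P_0 has direction n = (8, −16, −11): r = (−287, 146, −429) + t(8, −16, −11).
Substitute into the plane: n·(P_0 + tn) = -60 gives 87 + 441t = -60, so t = -1/3.
Foot = (−287, 146, −429) + (-1/3)·(8, −16, −11) = (−869/3, 454/3, −1276/3).

(-869/3, 454/3, -1276/3)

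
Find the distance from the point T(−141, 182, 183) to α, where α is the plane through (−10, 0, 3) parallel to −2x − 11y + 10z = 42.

4

Parallel planes share the normal n = (−2, −11, 10); since (−10, 0, 3) lies on the plane, its equation is −2x − 11y + 10z = 50.
d = |(-2)·(-141) + (-11)·182 + 10·183 − 50| / √(4 + 121 + 100) = |60| / 15 = 4.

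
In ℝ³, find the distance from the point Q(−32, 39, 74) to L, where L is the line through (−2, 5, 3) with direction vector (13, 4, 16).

Direction vector d = (13, 4, 16).
AP = (−30, 34, 71); AP·d = 882, |AP|² = 7097, |d|² = 441.
distance² = |AP|² − (AP·d)²/|d|² = 7097 − 777924/441 = 5333, so the distance is √5333.

√5333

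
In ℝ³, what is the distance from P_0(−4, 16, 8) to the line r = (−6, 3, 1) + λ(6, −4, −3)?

Direction vector d = (6, −4, −3).
AP = (2, 13, 7), and AP × d = (−11, 48, −86).
|AP × d|² = 9821 and |d|² = 61, so the distance is √(9821/61) = √161.

√161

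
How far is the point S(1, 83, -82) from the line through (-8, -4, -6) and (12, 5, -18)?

√7801

A direction vector is d = (20, 9, -12).
AP = (9, 87, -76); AP·d = 1875, |AP|² = 13426, |d|² = 625.
distance² = |AP|² − (AP·d)²/|d|² = 13426 − 3515625/625 = 7801, so the distance is √7801.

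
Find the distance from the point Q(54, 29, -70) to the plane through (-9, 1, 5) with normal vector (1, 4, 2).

The plane has equation n·(r − (-9, 1, 5)) = 0, i.e. n·r = 5.
Then n·(54, 29, -70) - 5 = 25.
|n| = √(1 + 16 + 4) = √21, so the distance is |25|/√21 = 25√21/21.

25√21/21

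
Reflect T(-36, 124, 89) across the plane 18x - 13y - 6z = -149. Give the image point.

n = (18, -13, -6), |n|² = 529, n·T − (-149) = -2645, so t = -2645/529 = -5.
Foot F = T − (-5)·n = (54, 59, 59); the reflection is 2F − T = (144, -6, 29).

(144, -6, 29)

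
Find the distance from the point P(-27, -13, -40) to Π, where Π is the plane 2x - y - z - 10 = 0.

11√6/6

d = |2·(-27) + (-1)·(-13) + (-1)·(-40) − 10| / √(4 + 1 + 1) = |-11| / √6 = 11√6/6.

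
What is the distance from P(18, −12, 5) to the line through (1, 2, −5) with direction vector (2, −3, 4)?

11

Direction vector d = (2, −3, 4).
AP = (17, −14, 10); AP·d = 116, |AP|² = 585, |d|² = 29.
distance² = |AP|² − (AP·d)²/|d|² = 585 − 13456/29 = 121, so the distance is 11.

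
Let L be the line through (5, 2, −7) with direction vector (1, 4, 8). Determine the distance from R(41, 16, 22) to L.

Direction vector d = (1, 4, 8).
AP = (36, 14, 29); AP·d = 324, |AP|² = 2333, |d|² = 81.
distance² = |AP|² − (AP·d)²/|d|² = 2333 − 104976/81 = 1037, so the distance is √1037.

√1037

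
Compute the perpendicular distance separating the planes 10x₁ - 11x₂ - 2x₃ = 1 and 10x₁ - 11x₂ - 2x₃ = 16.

1

With common normal n = (10, -11, -2) (|n| = 15), the distance is |1 − 16|/|n| = 15/15 = 1.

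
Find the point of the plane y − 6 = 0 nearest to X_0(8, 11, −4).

(8, 6, -4)

The perpendicular from X_0 has direction n = (0, 1, 0): r = (8, 11, −4) + λ(0, 1, 0).
Substitute into the plane: n·(X_0 + λn) = 6 gives 11 + 1λ = 6, so λ = -5.
Foot = (8, 11, −4) + (-5)·(0, 1, 0) = (8, 6, −4).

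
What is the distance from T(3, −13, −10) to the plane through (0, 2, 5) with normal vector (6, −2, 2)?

The plane has equation n·(r − (0, 2, 5)) = 0, i.e. n·r = 6.
n = (6, −2, 2); n·P − 6 = 18; |n| = 2√11; distance = 18/(2√11) = 9/√11.

9√11/11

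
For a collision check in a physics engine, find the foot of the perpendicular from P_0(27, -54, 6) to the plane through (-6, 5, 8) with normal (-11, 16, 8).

(-6, -6, 30)

The perpendicular from P_0 has direction n = (-11, 16, 8): r = (27, -54, 6) + λ(-11, 16, 8).
Substitute into the plane: n·(P_0 + λn) = 210 gives -1113 + 441λ = 210, so λ = 3.
Foot = (27, -54, 6) + 3·(-11, 16, 8) = (-6, -6, 30).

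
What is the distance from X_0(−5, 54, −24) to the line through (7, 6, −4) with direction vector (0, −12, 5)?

Direction vector d = (0, −12, 5).
AP = (−12, 48, −20), and AP × d = (0, 60, 144).
|AP × d|² = 24336 and |d|² = 169, so the distance is √(24336/169) = √144 = 12.

12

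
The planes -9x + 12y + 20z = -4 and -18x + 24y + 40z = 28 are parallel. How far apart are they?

18/25

Divide the second equation by 2 to match normals: -9x + 12y + 20z = 14.
With common normal n = (-9, 12, 20) (|n| = 25), the distance is |(-4) − 14|/|n| = 18/25.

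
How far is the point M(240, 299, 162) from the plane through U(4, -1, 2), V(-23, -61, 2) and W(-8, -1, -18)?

4

UV = (-27, -60, 0) and UW = (-12, 0, -20), so a normal is n = UV × UW = (1200, -540, -720).
Then n·(240, 299, 162) - 3900 = 6000.
|n| = √(1440000 + 291600 + 518400) = 1500, so the distance is |6000|/1500 = 4.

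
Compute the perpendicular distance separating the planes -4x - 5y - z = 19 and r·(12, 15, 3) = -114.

19√42/42

Divide the second equation by -3 to match normals: -4x - 5y - z = 38.
With common normal n = (-4, -5, -1) (|n| = √42), the distance is |19 − 38|/|n| = 19/√42 = 19√42/42.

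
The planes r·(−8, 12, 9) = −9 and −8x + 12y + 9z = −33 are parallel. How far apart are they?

Both planes have normal n = (−8, 12, 9), |n| = 17. Any point on the first plane is at distance |(-33) − (-9)|/|n| = 24/17 from the second.

24/17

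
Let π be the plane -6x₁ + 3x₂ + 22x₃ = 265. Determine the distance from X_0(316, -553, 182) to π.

8

n = (-6, 3, 22); n·P − 265 = 184; |n| = 23; distance = 184/23 = 8.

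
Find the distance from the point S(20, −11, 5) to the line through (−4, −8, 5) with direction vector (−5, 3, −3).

Direction vector d = (−5, 3, −3).
AP = (24, −3, 0); AP·d = -129, |AP|² = 585, |d|² = 43.
distance² = |AP|² − (AP·d)²/|d|² = 585 − 16641/43 = 198, so the distance is 3√22.

3√22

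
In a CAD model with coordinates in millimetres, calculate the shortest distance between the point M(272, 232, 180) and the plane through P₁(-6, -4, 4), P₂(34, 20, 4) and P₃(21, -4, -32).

P₁P₂ = (40, 24, 0) and P₁P₃ = (27, 0, -36), so a normal is n = P₁P₂ × P₁P₃ = (-864, 1440, -648).
Then n·(272, 232, 180) - (-3168) = -14400.
|n| = √(746496 + 2073600 + 419904) = 1800, so the distance is |-14400|/1800 = 8.

8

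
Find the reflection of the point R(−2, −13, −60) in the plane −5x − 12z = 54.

With n = (−5, 0, −12), the signed offset is (n·R − 54)/|n|² = 676/169 = 4.
R' = R − 2t·n = (−2, −13, −60) − 8·(−5, 0, −12) = (38, −13, 36).

(38, -13, 36)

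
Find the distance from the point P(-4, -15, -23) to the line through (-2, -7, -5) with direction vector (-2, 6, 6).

2√22

Direction vector d = (-2, 6, 6).
AP = (-2, -8, -18), and AP × d = (60, 48, -28).
|AP × d|² = 6688 and |d|² = 76, so the distance is √(6688/76) = √88 = 2√22.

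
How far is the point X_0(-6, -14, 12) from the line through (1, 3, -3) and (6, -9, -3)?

A direction vector is d = (5, -12, 0).
AP = (-7, -17, 15); AP·d = 169, |AP|² = 563, |d|² = 169.
distance² = |AP|² − (AP·d)²/|d|² = 563 − 28561/169 = 394, so the distance is √394.

√394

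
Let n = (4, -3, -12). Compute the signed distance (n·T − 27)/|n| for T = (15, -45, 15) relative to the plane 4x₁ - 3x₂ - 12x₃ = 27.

n·T − 27 = -12.
|n| = 13, so the signed distance is -12/13.

-12/13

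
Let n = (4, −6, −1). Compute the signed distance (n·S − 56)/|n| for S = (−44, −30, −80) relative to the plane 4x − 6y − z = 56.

28/√53

n·S − 56 = 28.
|n| = √53, so the signed distance is 28/√53.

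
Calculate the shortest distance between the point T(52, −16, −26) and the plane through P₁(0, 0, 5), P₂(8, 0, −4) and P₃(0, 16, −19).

28/17

P₁P₂ = (8, 0, −9) and P₁P₃ = (0, 16, −24), so a normal is n = P₁P₂ × P₁P₃ = (144, 192, 128).
Then n·(52, −16, −26) − 640 = 448.
|n| = √(20736 + 36864 + 16384) = 272, so the distance is |448|/272 = 28/17.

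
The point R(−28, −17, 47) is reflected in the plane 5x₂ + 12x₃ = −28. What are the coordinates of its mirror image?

(-28, -47, -25)

n = (0, 5, 12), |n|² = 169, n·R − (-28) = 507, so t = 507/169 = 3.
Foot F = R − 3·n = (−28, −32, 11); the reflection is 2F − R = (−28, −47, −25).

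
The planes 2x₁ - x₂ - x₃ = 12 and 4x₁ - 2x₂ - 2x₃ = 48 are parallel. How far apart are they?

Divide the second equation by 2 to match normals: 2x₁ - x₂ - x₃ = 24.
Both planes have normal n = (2, -1, -1), |n| = √6. Any point on the first plane is at distance |24 − 12|/|n| = 12/√6 = 2√6 from the second.

2√6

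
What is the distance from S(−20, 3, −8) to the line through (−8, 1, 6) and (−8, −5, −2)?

A direction vector is d = (0, −6, −8).
AP = (−12, 2, −14); AP·d = 100, |AP|² = 344, |d|² = 100.
distance² = |AP|² − (AP·d)²/|d|² = 344 − 10000/100 = 244, so the distance is 2√61.

2√61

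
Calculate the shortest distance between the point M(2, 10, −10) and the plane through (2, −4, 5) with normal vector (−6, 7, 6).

8/11

The plane has equation n·(r − (2, −4, 5)) = 0, i.e. n·r = -10.
n = (−6, 7, 6); n·P − (-10) = 8; |n| = 11; distance = 8/11.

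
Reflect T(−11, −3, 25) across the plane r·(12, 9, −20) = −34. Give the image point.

With n = (12, 9, −20), the signed offset is (n·T − (-34))/|n|² = -625/625 = -1.
T' = T − 2t·n = (−11, −3, 25) − (-2)·(12, 9, −20) = (13, 15, −15).

(13, 15, -15)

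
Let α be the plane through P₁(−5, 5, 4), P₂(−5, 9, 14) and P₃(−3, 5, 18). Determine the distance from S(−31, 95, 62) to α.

2

P₁P₂ = (0, 4, 10) and P₁P₃ = (2, 0, 14), so a normal is n = P₁P₂ × P₁P₃ = (56, 20, −8).
Then n·(−31, 95, 62) − (−212) = −120.
|n| = √(3136 + 400 + 64) = 60, so the distance is |-120|/60 = 2.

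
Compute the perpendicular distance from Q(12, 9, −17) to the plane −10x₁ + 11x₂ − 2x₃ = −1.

14/15

Normal vector n = (−10, 11, −2), and n·(12, 9, −17) − (−1) = 14.
|n| = √(100 + 121 + 4) = 15, so the distance is |14|/15 = 14/15.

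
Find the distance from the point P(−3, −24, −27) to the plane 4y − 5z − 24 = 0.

Normal vector n = (0, 4, −5), and n·(−3, −24, −27) − 24 = 15.
|n| = √(0 + 16 + 25) = √41, so the distance is |15|/√41 = 15/√41.

15/√41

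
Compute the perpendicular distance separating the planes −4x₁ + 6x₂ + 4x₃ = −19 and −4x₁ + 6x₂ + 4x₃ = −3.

8/√17

Both planes have normal n = (−4, 6, 4), |n| = 2√17. Any point on the first plane is at distance |(-3) − (-19)|/|n| = 16/(2√17) = 8/√17 from the second.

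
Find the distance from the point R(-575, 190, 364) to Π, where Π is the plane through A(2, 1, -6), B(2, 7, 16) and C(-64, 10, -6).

9

AB = (0, 6, 22) and AC = (-66, 9, 0), so a normal is n = AB × AC = (-198, -1452, 396).
Then n·(-575, 190, 364) - (-4224) = -13662.
|n| = √(39204 + 2108304 + 156816) = 1518, so the distance is |-13662|/1518 = 9.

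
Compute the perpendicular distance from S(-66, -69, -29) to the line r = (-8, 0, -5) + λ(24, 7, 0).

Direction vector d = (24, 7, 0).
AP = (-58, -69, -24), and AP × d = (168, -576, 1250).
|AP × d|² = 1922500 and |d|² = 625, so the distance is √(1922500/625) = √3076 = 2√769.

2√769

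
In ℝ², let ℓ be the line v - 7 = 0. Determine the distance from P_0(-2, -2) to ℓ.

d = |0·(-2) + 1·(-2) − 7| / √(0 + 1) = |-9|/1 = 9.

9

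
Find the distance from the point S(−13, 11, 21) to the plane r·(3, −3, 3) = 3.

4/√3

n = (3, −3, 3); n·P − 3 = -12; |n| = 3√3; distance = 12/(3√3) = 4√3/3.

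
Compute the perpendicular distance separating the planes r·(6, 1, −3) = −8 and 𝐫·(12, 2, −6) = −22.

3√46/46

Divide the second equation by 2 to match normals: 6x + y − 3z = -11.
Both planes have normal n = (6, 1, −3), |n| = √46. Any point on the first plane is at distance |(-11) − (-8)|/|n| = 3/√46 from the second.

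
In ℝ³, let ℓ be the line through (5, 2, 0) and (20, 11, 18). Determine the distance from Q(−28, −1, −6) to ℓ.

A direction vector is d = (15, 9, 18).
AP = (−33, −3, −6); AP·d = -630, |AP|² = 1134, |d|² = 630.
distance² = |AP|² − (AP·d)²/|d|² = 1134 − 396900/630 = 504, so the distance is 6√14.

6√14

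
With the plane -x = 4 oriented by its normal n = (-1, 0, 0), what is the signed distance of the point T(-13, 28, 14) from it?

n·T − 4 = 9.
|n| = 1, so the signed distance is 9/1 = 9.

9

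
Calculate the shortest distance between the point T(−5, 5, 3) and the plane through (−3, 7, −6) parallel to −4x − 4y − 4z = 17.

Parallel planes share the normal n = (−4, −4, −4); since (−3, 7, −6) lies on the plane, its equation is −4x − 4y − 4z = 8.
d = |(-4)·(-5) + (-4)·5 + (-4)·3 − 8| / √(16 + 16 + 16) = |-20| / (4√3) = 5/√3.

5/√3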